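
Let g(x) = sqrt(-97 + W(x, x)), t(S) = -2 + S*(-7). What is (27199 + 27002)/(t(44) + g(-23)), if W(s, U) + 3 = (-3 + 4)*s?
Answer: -16802310/96223 - 54201*I*sqrt(123)/96223 ≈ -174.62 - 6.2471*I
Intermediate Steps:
W(s, U) = -3 + s (W(s, U) = -3 + (-3 + 4)*s = -3 + 1*s = -3 + s)
t(S) = -2 - 7*S
g(x) = sqrt(-100 + x) (g(x) = sqrt(-97 + (-3 + x)) = sqrt(-100 + x))
(27199 + 27002)/(t(44) + g(-23)) = (27199 + 27002)/((-2 - 7*44) + sqrt(-100 - 23)) = 54201/((-2 - 308) + sqrt(-123)) = 54201/(-310 + I*sqrt(123))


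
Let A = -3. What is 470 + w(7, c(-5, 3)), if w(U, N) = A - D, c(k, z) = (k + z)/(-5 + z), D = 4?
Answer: 463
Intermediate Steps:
c(k, z) = (k + z)/(-5 + z)
w(U, N) = -7 (w(U, N) = -3 - 1*4 = -3 - 4 = -7)
470 + w(7, c(-5, 3)) = 470 - 7 = 463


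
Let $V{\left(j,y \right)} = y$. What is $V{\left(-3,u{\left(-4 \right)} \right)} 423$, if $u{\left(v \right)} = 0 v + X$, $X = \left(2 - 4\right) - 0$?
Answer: $-846$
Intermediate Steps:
$X = -2$ ($X = -2 + 0 = -2$)
$u{\left(v \right)} = -2$ ($u{\left(v \right)} = 0 v - 2 = 0 - 2 = -2$)
$V{\left(-3,u{\left(-4 \right)} \right)} 423 = \left(-2\right) 423 = -846$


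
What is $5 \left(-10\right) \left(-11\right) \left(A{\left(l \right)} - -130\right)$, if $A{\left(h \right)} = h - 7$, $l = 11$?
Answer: $73700$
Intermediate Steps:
$A{\left(h \right)} = -7 + h$ ($A{\left(h \right)} = h - 7 = -7 + h$)
$5 \left(-10\right) \left(-11\right) \left(A{\left(l \right)} - -130\right) = 5 \left(-10\right) \left(-11\right) \left(\left(-7 + 11\right) - -130\right) = \left(-50\right) \left(-11\right) \left(4 + 130\right) = 550 \cdot 134 = 73700$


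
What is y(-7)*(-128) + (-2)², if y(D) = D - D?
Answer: 4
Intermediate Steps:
y(D) = 0
y(-7)*(-128) + (-2)² = 0*(-128) + (-2)² = 0 + 4 = 4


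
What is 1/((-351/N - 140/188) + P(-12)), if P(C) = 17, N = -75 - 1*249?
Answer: 564/9779 ≈ 0.057675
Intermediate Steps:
N = -324 (N = -75 - 249 = -324)
1/((-351/N - 140/188) + P(-12)) = 1/((-351/(-324) - 140/188) + 17) = 1/((-351*(-1/324) - 140*1/188) + 17) = 1/((13/12 - 35/47) + 17) = 1/(191/564 + 17) = 1/(9779/564) = 564/9779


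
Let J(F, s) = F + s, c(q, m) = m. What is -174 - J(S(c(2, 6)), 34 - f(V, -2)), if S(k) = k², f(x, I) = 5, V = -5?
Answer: -239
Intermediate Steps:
-174 - J(S(c(2, 6)), 34 - f(V, -2)) = -174 - (6² + (34 - 1*5)) = -174 - (36 + (34 - 5)) = -174 - (36 + 29) = -174 - 1*65 = -174 - 65 = -239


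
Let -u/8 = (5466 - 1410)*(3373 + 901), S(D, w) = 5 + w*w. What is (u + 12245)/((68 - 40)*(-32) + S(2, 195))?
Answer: -138670507/37134 ≈ -3734.3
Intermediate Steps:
S(D, w) = 5 + w²
u = -138682752 (u = -8*(5466 - 1410)*(3373 + 901) = -32448*4274 = -8*17335344 = -138682752)
(u + 12245)/((68 - 40)*(-32) + S(2, 195)) = (-138682752 + 12245)/((68 - 40)*(-32) + (5 + 195²)) = -138670507/(28*(-32) + (5 + 38025)) = -138670507/(-896 + 38030) = -138670507/37134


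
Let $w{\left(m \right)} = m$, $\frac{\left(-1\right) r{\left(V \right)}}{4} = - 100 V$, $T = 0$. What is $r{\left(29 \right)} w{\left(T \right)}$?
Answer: $0$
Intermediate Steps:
$r{\left(V \right)} = 400 V$ ($r{\left(V \right)} = - 4 \left(- 100 V\right) = 400 V$)
$r{\left(29 \right)} w{\left(T \right)} = 400 \cdot 29 \cdot 0 = 11600 \cdot 0 = 0$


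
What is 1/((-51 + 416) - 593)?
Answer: -1/228 ≈ -0.0043860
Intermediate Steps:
1/((-51 + 416) - 593) = 1/(365 - 593) = 1/(-228) = -1/228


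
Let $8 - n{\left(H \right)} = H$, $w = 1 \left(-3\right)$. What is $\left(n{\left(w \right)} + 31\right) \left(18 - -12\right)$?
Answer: $1260$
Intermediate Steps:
$w = -3$
$n{\left(H \right)} = 8 - H$
$\left(n{\left(w \right)} + 31\right) \left(18 - -12\right) = \left(\left(8 - -3\right) + 31\right) \left(18 - -12\right) = \left(\left(8 + 3\right) + 31\right) \left(18 + 12\right) = \left(11 + 31\right) 30 = 42 \cdot 30 = 1260$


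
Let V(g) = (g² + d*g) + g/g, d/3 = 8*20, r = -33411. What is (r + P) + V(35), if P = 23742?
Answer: 8357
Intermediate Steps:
d = 480 (d = 3*(8*20) = 3*160 = 480)
V(g) = 1 + g² + 480*g (V(g) = (g² + 480*g) + g/g = (g² + 480*g) + 1 = 1 + g² + 480*g)
(r + P) + V(35) = (-33411 + 23742) + (1 + 35² + 480*35) = -9669 + (1 + 1225 + 16800) = -9669 + 18026 = 8357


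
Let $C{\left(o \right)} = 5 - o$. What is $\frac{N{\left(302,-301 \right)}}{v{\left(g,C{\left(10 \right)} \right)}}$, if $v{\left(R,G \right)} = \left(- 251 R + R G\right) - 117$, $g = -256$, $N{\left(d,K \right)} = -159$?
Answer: $- \frac{159}{65419} \approx -0.0024305$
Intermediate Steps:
$v{\left(R,G \right)} = -117 - 251 R + G R$ ($v{\left(R,G \right)} = \left(- 251 R + G R\right) - 117 = -117 - 251 R + G R$)
$\frac{N{\left(302,-301 \right)}}{v{\left(g,C{\left(10 \right)} \right)}} = - \frac{159}{-117 - -64256 + \left(5 - 10\right) \left(-256\right)} = - \frac{159}{-117 + 64256 + \left(5 - 10\right) \left(-256\right)} = - \frac{159}{-117 + 64256 - -1280} = - \frac{159}{-117 + 64256 + 1280} = - \frac{159}{65419}$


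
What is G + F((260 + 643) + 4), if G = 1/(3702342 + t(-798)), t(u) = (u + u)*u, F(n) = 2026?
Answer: 10081274701/4975950 ≈ 2026.0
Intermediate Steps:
t(u) = 2*u² (t(u) = (2*u)*u = 2*u²)
G = 1/4975950 (G = 1/(3702342 + 2*(-798)²) = 1/(3702342 + 2*636804) = 1/(3702342 + 1273608) = 1/4975950 ≈ 2.0097e-7)
G + F((260 + 643) + 4) = 1/4975950 + 2026 = 10081274701/4975950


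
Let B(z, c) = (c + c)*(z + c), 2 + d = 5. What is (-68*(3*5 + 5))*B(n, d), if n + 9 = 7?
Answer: -8160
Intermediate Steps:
d = 3 (d = -2 + 5 = 3)
n = -2 (n = -9 + 7 = -2)
B(z, c) = 2*c*(c + z) (B(z, c) = (2*c)*(c + z) = 2*c*(c + z))
(-68*(3*5 + 5))*B(n, d) = (-68*(3*5 + 5))*(2*3*(3 - 2)) = (-68*(15 + 5))*(2*3*1) = -68*20*6 = -1360*6 = -8160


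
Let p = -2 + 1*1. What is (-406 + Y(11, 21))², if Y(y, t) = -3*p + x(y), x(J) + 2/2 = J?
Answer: 154449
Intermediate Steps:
x(J) = -1 + J
p = -1 (p = -2 + 1 = -1)
Y(y, t) = 2 + y (Y(y, t) = -3*(-1) + (-1 + y) = 3 + (-1 + y) = 2 + y)
(-406 + Y(11, 21))² = (-406 + (2 + 11))² = (-406 + 13)² = (-393)² = 154449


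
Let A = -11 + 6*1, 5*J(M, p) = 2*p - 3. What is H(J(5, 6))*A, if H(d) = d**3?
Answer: -729/25 ≈ -29.160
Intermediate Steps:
J(M, p) = -3/5 + 2*p/5 (J(M, p) = (2*p - 3)/5 = (-3 + 2*p)/5 = -3/5 + 2*p/5)
A = -5 (A = -11 + 6 = -5)
H(J(5, 6))*A = (-3/5 + (2/5)*6)**3*(-5) = (-3/5 + 12/5)**3*(-5) = (9/5)**3*(-5) = (729/125)*(-5) = -729/25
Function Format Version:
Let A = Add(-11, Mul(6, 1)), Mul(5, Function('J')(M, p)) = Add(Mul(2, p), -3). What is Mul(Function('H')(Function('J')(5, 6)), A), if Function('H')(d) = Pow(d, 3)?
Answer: Rational(-729, 25) ≈ -29.160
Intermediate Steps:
Function('J')(M, p) = Add(Rational(-3, 5), Mul(Rational(2, 5), p)) (Function('J')(M, p) = Mul(Rational(1, 5), Add(Mul(2, p), -3)) = Mul(Rational(1, 5), Add(-3, Mul(2, p))) = Add(Rational(-3, 5), Mul(Rational(2, 5), p)))
A = -5 (A = Add(-11, 6) = -5)
Mul(Function('H')(Function('J')(5, 6)), A) = Mul(Pow(Add(Rational(-3, 5), Mul(Rational(2, 5), 6)), 3), -5) = Mul(Pow(Add(Rational(-3, 5), Rational(12, 5)), 3), -5) = Mul(Pow(Rational(9, 5), 3), -5) = Mul(Rational(729, 125), -5) = Rational(-729, 25)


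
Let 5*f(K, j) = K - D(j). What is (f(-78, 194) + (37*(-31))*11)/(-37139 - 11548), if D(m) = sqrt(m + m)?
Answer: 63163/243435 + 2*sqrt(97)/243435 ≈ 0.25955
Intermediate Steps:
D(m) = sqrt(2)*sqrt(m) (D(m) = sqrt(2*m) = sqrt(2)*sqrt(m))
f(K, j) = K/5 - sqrt(2)*sqrt(j)/5 (f(K, j) = (K - sqrt(2)*sqrt(j))/5 = K/5 - sqrt(2)*sqrt(j)/5)
(f(-78, 194) + (37*(-31))*11)/(-37139 - 11548) = (((1/5)*(-78) - sqrt(2)*sqrt(194)/5) + (37*(-31))*11)/(-37139 - 11548) = ((-78/5 - 2*sqrt(97)/5) - 1147*11)/(-48687) = ((-78/5 - 2*sqrt(97)/5) - 12617)*(-1/48687) = (-63163/5 - 2*sqrt(97)/5)*(-1/48687) = 63163/243435 + 2*sqrt(97)/243435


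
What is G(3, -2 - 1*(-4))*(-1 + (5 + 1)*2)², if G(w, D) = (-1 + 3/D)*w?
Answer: 363/2 ≈ 181.50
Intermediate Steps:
G(w, D) = w*(-1 + 3/D)
G(3, -2 - 1*(-4))*(-1 + (5 + 1)*2)² = (3*(3 - (-2 - 1*(-4)))/(-2 - 1*(-4)))*(-1 + (5 + 1)*2)² = (3*(3 - (-2 + 4))/(-2 + 4))*(-1 + 6*2)² = (3*(3 - 1*2)/2)*(-1 + 12)² = (3*(½)*(3 - 2))*11² = (3*(½)*1)*121 = (3/2)*121 = 363/2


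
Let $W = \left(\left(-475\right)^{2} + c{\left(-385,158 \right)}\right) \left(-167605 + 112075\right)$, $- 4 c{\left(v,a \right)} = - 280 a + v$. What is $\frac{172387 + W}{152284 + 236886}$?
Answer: $- \frac{26296580851}{778340} \approx -33785.0$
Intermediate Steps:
$c{\left(v,a \right)} = 70 a - \frac{v}{4}$ ($c{\left(v,a \right)} = - \frac{- 280 a + v}{4} = - \frac{v - 280 a}{4} = 70 a - \frac{v}{4}$)
$W = - \frac{26296925625}{2}$ ($W = \left(\left(-475\right)^{2} + \left(70 \cdot 158 - - \frac{385}{4}\right)\right) \left(-167605 + 112075\right) = \left(225625 + \left(11060 + \frac{385}{4}\right)\right) \left(-55530\right) = \left(225625 + \frac{44625}{4}\right) \left(-55530\right) = \frac{947125}{4} \left(-55530\right) = - \frac{26296925625}{2} \approx -1.3148 \cdot 10^{10}$)
$\frac{172387 + W}{152284 + 236886} = \frac{172387 - \frac{26296925625}{2}}{152284 + 236886} = - \frac{26296580851}{2 \cdot 389170} = \left(- \frac{26296580851}{2}\right) \frac{1}{389170} = - \frac{26296580851}{778340}$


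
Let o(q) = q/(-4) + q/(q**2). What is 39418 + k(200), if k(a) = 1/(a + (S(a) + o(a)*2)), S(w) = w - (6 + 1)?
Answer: 1154986918/29301 ≈ 39418.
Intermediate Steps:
o(q) = 1/q - q/4 (o(q) = q*(-1/4) + q/q**2 = -q/4 + 1/q = 1/q - q/4)
S(w) = -7 + w (S(w) = w - 1*7 = w - 7 = -7 + w)
k(a) = 1/(-7 + 2/a + 3*a/2) (k(a) = 1/(a + ((-7 + a) + (1/a - a/4)*2)) = 1/(a + ((-7 + a) + (2/a - a/2))) = 1/(a + (-7 + a/2 + 2/a)) = 1/(-7 + 2/a + 3*a/2))
39418 + k(200) = 39418 + 2*200/(4 - 14*200 + 3*200**2) = 39418 + 2*200/(4 - 2800 + 3*40000) = 39418 + 2*200/(4 - 2800 + 120000) = 39418 + 2*200/117204 = 39418 + 2*200*(1/117204) = 39418 + 100/29301 = 1154986918/29301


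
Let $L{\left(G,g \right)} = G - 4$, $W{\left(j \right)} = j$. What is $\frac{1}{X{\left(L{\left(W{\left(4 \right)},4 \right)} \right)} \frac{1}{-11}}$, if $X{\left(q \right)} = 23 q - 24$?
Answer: $\frac{11}{24} \approx 0.45833$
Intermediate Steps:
$L{\left(G,g \right)} = -4 + G$
$X{\left(q \right)} = -24 + 23 q$
$\frac{1}{X{\left(L{\left(W{\left(4 \right)},4 \right)} \right)} \frac{1}{-11}} = \frac{1}{\left(-24 + 23 \left(-4 + 4\right)\right) \frac{1}{-11}} = \frac{1}{\left(-24 + 23 \cdot 0\right) \left(- \frac{1}{11}\right)} = \frac{1}{\left(-24 + 0\right) \left(- \frac{1}{11}\right)} = \frac{1}{\left(-24\right) \left(- \frac{1}{11}\right)} = \frac{1}{\frac{24}{11}} = \frac{11}{24}$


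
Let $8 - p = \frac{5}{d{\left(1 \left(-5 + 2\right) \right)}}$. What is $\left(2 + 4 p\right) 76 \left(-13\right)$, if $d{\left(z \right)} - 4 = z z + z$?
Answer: $-31616$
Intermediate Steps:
$d{\left(z \right)} = 4 + z + z^{2}$ ($d{\left(z \right)} = 4 + \left(z z + z\right) = 4 + \left(z^{2} + z\right) = 4 + \left(z + z^{2}\right) = 4 + z + z^{2}$)
$p = \frac{15}{2}$ ($p = 8 - \frac{5}{4 + 1 \left(-5 + 2\right) + \left(1 \left(-5 + 2\right)\right)^{2}} = 8 - \frac{5}{4 + 1 \left(-3\right) + \left(1 \left(-3\right)\right)^{2}} = 8 - \frac{5}{4 - 3 + \left(-3\right)^{2}} = 8 - \frac{5}{4 - 3 + 9} = 8 - \frac{5}{10} = 8 - 5 \cdot \frac{1}{10} = 8 - \frac{1}{2} = \frac{15}{2} \approx 7.5$)
$\left(2 + 4 p\right) 76 \left(-13\right) = \left(2 + 4 \cdot \frac{15}{2}\right) 76 \left(-13\right) = \left(2 + 30\right) 76 \left(-13\right) = 32 \cdot 76 \left(-13\right) = 2432 \left(-13\right) = -31616$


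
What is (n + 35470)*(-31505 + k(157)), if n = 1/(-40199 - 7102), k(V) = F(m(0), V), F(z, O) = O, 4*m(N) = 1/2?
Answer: -52594623270212/47301 ≈ -1.1119e+9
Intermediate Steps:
m(N) = ⅛ (m(N) = (¼)/2 = (¼)*(½) = ⅛)
k(V) = V
n = -1/47301 (n = 1/(-47301) = -1/47301 ≈ -2.1141e-5)
(n + 35470)*(-31505 + k(157)) = (-1/47301 + 35470)*(-31505 + 157) = (1677766469/47301)*(-31348) = -52594623270212/47301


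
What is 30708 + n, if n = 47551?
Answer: 78259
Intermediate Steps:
30708 + n = 30708 + 47551 = 78259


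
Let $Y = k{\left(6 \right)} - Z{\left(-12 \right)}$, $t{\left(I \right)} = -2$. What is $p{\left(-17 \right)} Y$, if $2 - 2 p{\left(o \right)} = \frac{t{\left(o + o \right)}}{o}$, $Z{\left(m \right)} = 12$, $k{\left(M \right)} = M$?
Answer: $- \frac{96}{17} \approx -5.6471$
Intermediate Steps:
$p{\left(o \right)} = 1 + \frac{1}{o}$ ($p{\left(o \right)} = 1 - \frac{\left(-2\right) \frac{1}{o}}{2} = 1 + \frac{1}{o}$)
$Y = -6$ ($Y = 6 - 12 = -6$)
$p{\left(-17 \right)} Y = \frac{1 - 17}{-17} \left(-6\right) = \left(- \frac{1}{17}\right) \left(-16\right) \left(-6\right) = \frac{16}{17} \left(-6\right) = - \frac{96}{17}$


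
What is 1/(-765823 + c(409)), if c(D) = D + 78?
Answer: -1/765336 ≈ -1.3066e-6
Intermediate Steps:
c(D) = 78 + D
1/(-765823 + c(409)) = 1/(-765823 + (78 + 409)) = 1/(-765823 + 487) = 1/(-765336) = -1/765336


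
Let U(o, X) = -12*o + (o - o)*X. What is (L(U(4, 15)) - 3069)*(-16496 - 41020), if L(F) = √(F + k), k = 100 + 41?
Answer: 176516604 - 57516*√93 ≈ 1.7596e+8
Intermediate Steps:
k = 141
U(o, X) = -12*o (U(o, X) = -12*o + 0*X = -12*o + 0 = -12*o)
L(F) = √(141 + F) (L(F) = √(F + 141) = √(141 + F))
(L(U(4, 15)) - 3069)*(-16496 - 41020) = (√(141 - 12*4) - 3069)*(-16496 - 41020) = (√(141 - 48) - 3069)*(-57516) = (√93 - 3069)*(-57516) = (-3069 + √93)*(-57516) = 176516604 - 57516*√93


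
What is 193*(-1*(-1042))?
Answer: 201106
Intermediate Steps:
193*(-1*(-1042)) = 193*1042 = 201106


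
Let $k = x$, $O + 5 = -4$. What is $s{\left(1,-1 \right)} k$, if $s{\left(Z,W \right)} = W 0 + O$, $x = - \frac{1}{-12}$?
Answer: $- \frac{3}{4} \approx -0.75$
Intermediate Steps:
$O = -9$ ($O = -5 - 4 = -9$)
$x = \frac{1}{12}$ ($x = \left(-1\right) \left(- \frac{1}{12}\right) = \frac{1}{12} \approx 0.083333$)
$s{\left(Z,W \right)} = -9$ ($s{\left(Z,W \right)} = W 0 - 9 = 0 - 9 = -9$)
$k = \frac{1}{12} \approx 0.083333$
$s{\left(1,-1 \right)} k = \left(-9\right) \frac{1}{12} = - \frac{3}{4}$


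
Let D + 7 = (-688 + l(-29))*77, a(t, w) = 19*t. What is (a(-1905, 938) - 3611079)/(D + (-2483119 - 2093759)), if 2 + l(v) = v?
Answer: 1823637/2316124 ≈ 0.78737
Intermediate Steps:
l(v) = -2 + v
D = -55370 (D = -7 + (-688 + (-2 - 29))*77 = -7 + (-688 - 31)*77 = -7 - 719*77 = -7 - 55363 = -55370)
(a(-1905, 938) - 3611079)/(D + (-2483119 - 2093759)) = (19*(-1905) - 3611079)/(-55370 + (-2483119 - 2093759)) = (-36195 - 3611079)/(-55370 - 4576878) = -3647274/(-4632248) = -3647274*(-1/4632248) = 1823637/2316124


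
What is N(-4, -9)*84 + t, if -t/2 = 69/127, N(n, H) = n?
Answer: -42810/127 ≈ -337.09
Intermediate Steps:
t = -138/127 ≈ -1.0866
N(-4, -9)*84 + t = -4*84 - 138/127 = -336 - 138/127 = -42810/127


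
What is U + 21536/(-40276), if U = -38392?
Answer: -386574432/10069 ≈ -38393.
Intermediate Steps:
U + 21536/(-40276) = -38392 + 21536/(-40276) = -38392 + 21536*(-1/40276) = -38392 - 5384/10069 = -386574432/10069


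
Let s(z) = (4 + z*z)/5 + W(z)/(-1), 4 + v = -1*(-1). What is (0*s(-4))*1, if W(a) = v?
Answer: 0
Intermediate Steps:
v = -3 (v = -4 - 1*(-1) = -4 + 1 = -3)
W(a) = -3
s(z) = 19/5 + z²/5 (s(z) = (4 + z*z)/5 - 3/(-1) = (4 + z²)*(⅕) - 3*(-1) = (⅘ + z²/5) + 3 = 19/5 + z²/5)
(0*s(-4))*1 = (0*(19/5 + (⅕)*(-4)²))*1 = (0*(19/5 + (⅕)*16))*1 = (0*(19/5 + 16/5))*1 = (0*7)*1 = 0*1 = 0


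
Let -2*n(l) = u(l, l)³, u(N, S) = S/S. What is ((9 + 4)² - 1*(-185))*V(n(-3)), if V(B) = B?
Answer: -177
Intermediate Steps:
u(N, S) = 1
n(l) = -½ (n(l) = -½*1³ = -½*1 = -½)
((9 + 4)² - 1*(-185))*V(n(-3)) = ((9 + 4)² - 1*(-185))*(-½) = (13² + 185)*(-½) = (169 + 185)*(-½) = 354*(-½) = -177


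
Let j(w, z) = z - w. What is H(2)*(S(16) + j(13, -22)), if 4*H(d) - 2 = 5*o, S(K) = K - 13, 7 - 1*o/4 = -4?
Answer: -1776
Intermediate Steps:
o = 44 (o = 28 - 4*(-4) = 28 + 16 = 44)
S(K) = -13 + K
H(d) = 111/2 (H(d) = 1/2 + (5*44)/4 = 1/2 + (1/4)*220 = 1/2 + 55 = 111/2)
H(2)*(S(16) + j(13, -22)) = 111*((-13 + 16) + (-22 - 1*13))/2 = 111*(3 + (-22 - 13))/2 = 111*(3 - 35)/2 = (111/2)*(-32) = -1776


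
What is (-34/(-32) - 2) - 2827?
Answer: -45247/16 ≈ -2827.9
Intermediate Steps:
(-34/(-32) - 2) - 2827 = (-1/32*(-34) - 2) - 2827 = (17/16 - 2) - 2827 = -15/16 - 2827 = -45247/16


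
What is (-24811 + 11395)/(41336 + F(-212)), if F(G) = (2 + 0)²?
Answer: -86/265 ≈ -0.32453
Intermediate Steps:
F(G) = 4 (F(G) = 2² = 4)
(-24811 + 11395)/(41336 + F(-212)) = (-24811 + 11395)/(41336 + 4) = -13416/41340 = -13416*1/41340 = -86/265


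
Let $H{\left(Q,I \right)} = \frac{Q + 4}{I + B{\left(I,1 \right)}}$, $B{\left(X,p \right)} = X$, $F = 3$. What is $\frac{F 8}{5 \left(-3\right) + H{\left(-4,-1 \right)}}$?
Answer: $- \frac{8}{5} \approx -1.6$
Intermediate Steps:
$H{\left(Q,I \right)} = \frac{4 + Q}{2 I}$ ($H{\left(Q,I \right)} = \frac{Q + 4}{I + I} = \frac{4 + Q}{2 I}$)
$\frac{F 8}{5 \left(-3\right) + H{\left(-4,-1 \right)}} = \frac{3 \cdot 8}{5 \left(-3\right) + \frac{4 - 4}{2 \left(-1\right)}} = \frac{24}{-15 + \frac{1}{2} \left(-1\right) 0} = \frac{24}{-15 + 0} = \frac{24}{-15} = 24 \left(- \frac{1}{15}\right) = - \frac{8}{5}$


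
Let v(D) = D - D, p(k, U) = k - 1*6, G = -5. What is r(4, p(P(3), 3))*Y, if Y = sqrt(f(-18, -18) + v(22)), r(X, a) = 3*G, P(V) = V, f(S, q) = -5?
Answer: -15*I*sqrt(5) ≈ -33.541*I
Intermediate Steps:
p(k, U) = -6 + k (p(k, U) = k - 6 = -6 + k)
r(X, a) = -15 (r(X, a) = 3*(-5) = -15)
v(D) = 0
Y = I*sqrt(5) (Y = sqrt(-5 + 0) = sqrt(-5) = I*sqrt(5) ≈ 2.2361*I)
r(4, p(P(3), 3))*Y = -15*I*sqrt(5)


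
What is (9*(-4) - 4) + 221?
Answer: 181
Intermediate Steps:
(9*(-4) - 4) + 221 = (-36 - 4) + 221 = -40 + 221 = 181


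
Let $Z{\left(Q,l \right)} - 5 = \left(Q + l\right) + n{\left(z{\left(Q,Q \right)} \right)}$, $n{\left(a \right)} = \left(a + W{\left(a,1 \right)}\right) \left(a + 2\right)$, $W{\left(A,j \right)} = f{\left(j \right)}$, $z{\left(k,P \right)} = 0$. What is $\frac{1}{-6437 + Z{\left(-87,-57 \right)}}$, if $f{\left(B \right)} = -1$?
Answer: $- \frac{1}{6578} \approx -0.00015202$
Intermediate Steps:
$W{\left(A,j \right)} = -1$
$n{\left(a \right)} = \left(-1 + a\right) \left(2 + a\right)$ ($n{\left(a \right)} = \left(a - 1\right) \left(a + 2\right) = \left(-1 + a\right) \left(2 + a\right)$)
$Z{\left(Q,l \right)} = 3 + Q + l$ ($Z{\left(Q,l \right)} = 5 + \left(\left(Q + l\right) + \left(-2 + 0 + 0^{2}\right)\right) = 5 + \left(\left(Q + l\right) + \left(-2 + 0 + 0\right)\right) = 5 - \left(2 - Q - l\right) = 5 + \left(-2 + Q + l\right) = 3 + Q + l$)
$\frac{1}{-6437 + Z{\left(-87,-57 \right)}} = \frac{1}{-6437 - 141} = \frac{1}{-6578} = - \frac{1}{6578}$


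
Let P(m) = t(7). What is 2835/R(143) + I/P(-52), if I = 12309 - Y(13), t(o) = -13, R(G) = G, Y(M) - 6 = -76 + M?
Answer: -133191/143 ≈ -931.41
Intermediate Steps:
Y(M) = -70 + M (Y(M) = 6 + (-76 + M) = -70 + M)
P(m) = -13
I = 12366 (I = 12309 - (-70 + 13) = 12309 - 1*(-57) = 12309 + 57 = 12366)
2835/R(143) + I/P(-52) = 2835/143 + 12366/(-13) = 2835*(1/143) + 12366*(-1/13) = 2835/143 - 12366/13 = -133191/143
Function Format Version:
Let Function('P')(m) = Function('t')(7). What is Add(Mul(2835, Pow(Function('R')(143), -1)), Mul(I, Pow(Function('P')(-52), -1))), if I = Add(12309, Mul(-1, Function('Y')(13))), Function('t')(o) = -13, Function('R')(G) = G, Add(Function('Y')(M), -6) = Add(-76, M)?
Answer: Rational(-133191, 143) ≈ -931.41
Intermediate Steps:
Function('Y')(M) = Add(-70, M) (Function('Y')(M) = Add(6, Add(-76, M)) = Add(-70, M))
Function('P')(m) = -13
I = 12366 (I = Add(12309, Mul(-1, Add(-70, 13))) = Add(12309, Mul(-1, -57)) = Add(12309, 57) = 12366)
Add(Mul(2835, Pow(Function('R')(143), -1)), Mul(I, Pow(Function('P')(-52), -1))) = Add(Mul(2835, Pow(143, -1)), Mul(12366, Pow(-13, -1))) = Add(Mul(2835, Rational(1, 143)), Mul(12366, Rational(-1, 13))) = Add(Rational(2835, 143), Rational(-12366, 13)) = Rational(-133191, 143)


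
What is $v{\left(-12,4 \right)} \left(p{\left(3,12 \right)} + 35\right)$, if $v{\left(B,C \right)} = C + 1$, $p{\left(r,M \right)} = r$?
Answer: $190$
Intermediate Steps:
$v{\left(B,C \right)} = 1 + C$
$v{\left(-12,4 \right)} \left(p{\left(3,12 \right)} + 35\right) = \left(1 + 4\right) \left(3 + 35\right) = 5 \cdot 38 = 190$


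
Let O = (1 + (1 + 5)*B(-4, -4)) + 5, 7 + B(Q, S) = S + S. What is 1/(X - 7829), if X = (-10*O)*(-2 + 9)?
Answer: -1/1949 ≈ -0.00051308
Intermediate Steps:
B(Q, S) = -7 + 2*S (B(Q, S) = -7 + (S + S) = -7 + 2*S)
O = -84 (O = (1 + (1 + 5)*(-7 + 2*(-4))) + 5 = (1 + 6*(-7 - 8)) + 5 = (1 + 6*(-15)) + 5 = (1 - 90) + 5 = -89 + 5 = -84)
X = 5880 (X = (-10*(-84))*(-2 + 9) = 840*7 = 5880)
1/(X - 7829) = 1/(5880 - 7829) = 1/(-1949) = -1/1949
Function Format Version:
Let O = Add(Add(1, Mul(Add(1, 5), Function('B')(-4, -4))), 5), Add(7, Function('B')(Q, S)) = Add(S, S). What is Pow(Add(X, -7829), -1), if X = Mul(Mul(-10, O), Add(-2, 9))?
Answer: Rational(-1, 1949) ≈ -0.00051308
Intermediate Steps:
Function('B')(Q, S) = Add(-7, Mul(2, S)) (Function('B')(Q, S) = Add(-7, Add(S, S)) = Add(-7, Mul(2, S)))
O = -84 (O = Add(Add(1, Mul(Add(1, 5), Add(-7, Mul(2, -4)))), 5) = Add(Add(1, Mul(6, Add(-7, -8))), 5) = Add(Add(1, Mul(6, -15)), 5) = Add(Add(1, -90), 5) = Add(-89, 5) = -84)
X = 5880 (X = Mul(Mul(-10, -84), Add(-2, 9)) = Mul(840, 7) = 5880)
Pow(Add(X, -7829), -1) = Pow(Add(5880, -7829), -1) = Pow(-1949, -1) = Rational(-1, 1949)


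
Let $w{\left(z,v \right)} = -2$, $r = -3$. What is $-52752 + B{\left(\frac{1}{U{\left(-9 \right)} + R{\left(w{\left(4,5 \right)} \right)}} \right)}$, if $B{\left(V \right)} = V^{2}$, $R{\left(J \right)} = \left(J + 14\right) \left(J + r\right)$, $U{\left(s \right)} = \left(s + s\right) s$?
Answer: $- \frac{548831807}{10404} \approx -52752.0$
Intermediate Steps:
$U{\left(s \right)} = 2 s^{2}$ ($U{\left(s \right)} = 2 s s = 2 s^{2}$)
$R{\left(J \right)} = \left(-3 + J\right) \left(14 + J\right)$ ($R{\left(J \right)} = \left(J + 14\right) \left(J - 3\right) = \left(14 + J\right) \left(-3 + J\right) = \left(-3 + J\right) \left(14 + J\right)$)
$-52752 + B{\left(\frac{1}{U{\left(-9 \right)} + R{\left(w{\left(4,5 \right)} \right)}} \right)} = -52752 + \left(\frac{1}{2 \left(-9\right)^{2} + \left(-42 + \left(-2\right)^{2} + 11 \left(-2\right)\right)}\right)^{2} = -52752 + \left(\frac{1}{2 \cdot 81 - 60}\right)^{2} = -52752 + \left(\frac{1}{162 - 60}\right)^{2} = -52752 + \left(\frac{1}{102}\right)^{2} = -52752 + \frac{1}{10404} = - \frac{548831807}{10404}$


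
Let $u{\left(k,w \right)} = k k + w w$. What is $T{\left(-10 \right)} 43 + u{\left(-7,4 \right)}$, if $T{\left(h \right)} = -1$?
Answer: $22$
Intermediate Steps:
$u{\left(k,w \right)} = k^{2} + w^{2}$
$T{\left(-10 \right)} 43 + u{\left(-7,4 \right)} = \left(-1\right) 43 + \left(\left(-7\right)^{2} + 4^{2}\right) = -43 + \left(49 + 16\right) = -43 + 65 = 22$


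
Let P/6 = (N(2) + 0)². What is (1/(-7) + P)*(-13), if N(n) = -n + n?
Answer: 13/7 ≈ 1.8571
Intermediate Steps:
N(n) = 0
P = 0 (P = 6*(0 + 0)² = 6*0² = 6*0 = 0)
(1/(-7) + P)*(-13) = (1/(-7) + 0)*(-13) = (-⅐ + 0)*(-13) = -⅐*(-13) = 13/7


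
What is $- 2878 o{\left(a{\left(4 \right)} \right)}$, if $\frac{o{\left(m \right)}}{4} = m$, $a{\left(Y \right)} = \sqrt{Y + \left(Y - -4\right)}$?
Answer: $- 23024 \sqrt{3} \approx -39879.0$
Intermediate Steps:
$a{\left(Y \right)} = \sqrt{4 + 2 Y}$ ($a{\left(Y \right)} = \sqrt{Y + \left(Y + 4\right)} = \sqrt{Y + \left(4 + Y\right)} = \sqrt{4 + 2 Y}$)
$o{\left(m \right)} = 4 m$
$- 2878 o{\left(a{\left(4 \right)} \right)} = - 2878 \cdot 4 \sqrt{4 + 2 \cdot 4} = - 2878 \cdot 4 \sqrt{4 + 8} = - 2878 \cdot 4 \sqrt{12} = - 2878 \cdot 4 \cdot 2 \sqrt{3} = - 2878 \cdot 8 \sqrt{3} = - 23024 \sqrt{3}$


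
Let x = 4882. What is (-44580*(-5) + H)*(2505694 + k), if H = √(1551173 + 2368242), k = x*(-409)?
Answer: 113446292400 + 508956*√3919415 ≈ 1.1445e+11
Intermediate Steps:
k = -1996738 (k = 4882*(-409) = -1996738)
H = √3919415 ≈ 1979.8
(-44580*(-5) + H)*(2505694 + k) = (-44580*(-5) + √3919415)*(2505694 - 1996738) = (222900 + √3919415)*508956 = 113446292400 + 508956*√3919415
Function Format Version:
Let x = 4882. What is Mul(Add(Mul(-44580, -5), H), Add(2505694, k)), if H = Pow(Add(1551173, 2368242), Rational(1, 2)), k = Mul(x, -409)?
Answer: Add(113446292400, Mul(508956, Pow(3919415, Rational(1, 2)))) ≈ 1.1445e+11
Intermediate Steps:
k = -1996738 (k = Mul(4882, -409) = -1996738)
H = Pow(3919415, Rational(1, 2)) ≈ 1979.8
Mul(Add(Mul(-44580, -5), H), Add(2505694, k)) = Mul(Add(Mul(-44580, -5), Pow(3919415, Rational(1, 2))), Add(2505694, -1996738)) = Mul(Add(222900, Pow(3919415, Rational(1, 2))), 508956) = Add(113446292400, Mul(508956, Pow(3919415, Rational(1, 2))))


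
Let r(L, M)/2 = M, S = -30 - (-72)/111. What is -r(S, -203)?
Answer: 406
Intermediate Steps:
S = -1086/37 (S = -30 - (-72)/111 = -30 - 1*(-24/37) = -30 + 24/37 = -1086/37 ≈ -29.351)
r(L, M) = 2*M
-r(S, -203) = -2*(-203) = -1*(-406) = 406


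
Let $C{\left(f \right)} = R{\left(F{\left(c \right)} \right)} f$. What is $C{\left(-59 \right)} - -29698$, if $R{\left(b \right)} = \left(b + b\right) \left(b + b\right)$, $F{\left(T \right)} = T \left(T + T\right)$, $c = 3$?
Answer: $-46766$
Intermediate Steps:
$F{\left(T \right)} = 2 T^{2}$ ($F{\left(T \right)} = T 2 T = 2 T^{2}$)
$R{\left(b \right)} = 4 b^{2}$ ($R{\left(b \right)} = 2 b 2 b = 4 b^{2}$)
$C{\left(f \right)} = 1296 f$ ($C{\left(f \right)} = 4 \left(2 \cdot 3^{2}\right)^{2} f = 4 \left(2 \cdot 9\right)^{2} f = 4 \cdot 18^{2} f = 4 \cdot 324 f = 1296 f$)
$C{\left(-59 \right)} - -29698 = 1296 \left(-59\right) - -29698 = -76464 + 29698 = -46766$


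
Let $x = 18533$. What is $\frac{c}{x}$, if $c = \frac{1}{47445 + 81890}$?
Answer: $\frac{1}{2396965555} \approx 4.1719 \cdot 10^{-10}$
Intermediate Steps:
$c = \frac{1}{129335} \approx 7.7319 \cdot 10^{-6}$
$\frac{c}{x} = \frac{1}{129335 \cdot 18533} = \frac{1}{129335} \cdot \frac{1}{18533} = \frac{1}{2396965555}$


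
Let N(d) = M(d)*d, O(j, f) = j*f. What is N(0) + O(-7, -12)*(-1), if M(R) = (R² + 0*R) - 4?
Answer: -84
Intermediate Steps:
O(j, f) = f*j
M(R) = -4 + R² (M(R) = (R² + 0) - 4 = R² - 4 = -4 + R²)
N(d) = d*(-4 + d²) (N(d) = (-4 + d²)*d = d*(-4 + d²))
N(0) + O(-7, -12)*(-1) = 0*(-4 + 0²) - 12*(-7)*(-1) = 0*(-4 + 0) + 84*(-1) = 0*(-4) - 84 = 0 - 84 = -84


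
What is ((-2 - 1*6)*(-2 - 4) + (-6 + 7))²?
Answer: 2401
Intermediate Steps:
((-2 - 1*6)*(-2 - 4) + (-6 + 7))² = ((-2 - 6)*(-6) + 1)² = (-8*(-6) + 1)² = (48 + 1)² = 49² = 2401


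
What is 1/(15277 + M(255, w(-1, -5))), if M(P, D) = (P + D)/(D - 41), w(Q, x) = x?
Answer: 23/351246 ≈ 6.5481e-5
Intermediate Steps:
M(P, D) = (D + P)/(-41 + D)
1/(15277 + M(255, w(-1, -5))) = 1/(15277 + (-5 + 255)/(-41 - 5)) = 1/(15277 + 250/(-46)) = 1/(15277 - 1/46*250) = 1/(15277 - 125/23) = 1/(351246/23) = 23/351246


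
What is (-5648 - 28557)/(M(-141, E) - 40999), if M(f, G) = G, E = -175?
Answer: 34205/41174 ≈ 0.83074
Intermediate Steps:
(-5648 - 28557)/(M(-141, E) - 40999) = (-5648 - 28557)/(-175 - 40999) = -34205/(-41174) = -34205*(-1/41174) = 34205/41174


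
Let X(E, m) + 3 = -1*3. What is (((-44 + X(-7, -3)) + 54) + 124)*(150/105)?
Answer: 1280/7 ≈ 182.86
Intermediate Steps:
X(E, m) = -6 (X(E, m) = -3 - 1*3 = -3 - 3 = -6)
(((-44 + X(-7, -3)) + 54) + 124)*(150/105) = (((-44 - 6) + 54) + 124)*(150/105) = ((-50 + 54) + 124)*(150*(1/105)) = (4 + 124)*(10/7) = 128*(10/7) = 1280/7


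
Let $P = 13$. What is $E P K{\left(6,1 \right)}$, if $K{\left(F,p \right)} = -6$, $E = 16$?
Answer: $-1248$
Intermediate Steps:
$E P K{\left(6,1 \right)} = 16 \cdot 13 \left(-6\right) = 208 \left(-6\right) = -1248$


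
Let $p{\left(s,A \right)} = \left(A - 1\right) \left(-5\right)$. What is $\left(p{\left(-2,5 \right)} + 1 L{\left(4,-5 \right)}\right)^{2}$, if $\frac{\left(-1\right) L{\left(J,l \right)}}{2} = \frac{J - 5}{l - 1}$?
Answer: $\frac{3721}{9} \approx 413.44$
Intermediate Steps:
$p{\left(s,A \right)} = 5 - 5 A$ ($p{\left(s,A \right)} = \left(-1 + A\right) \left(-5\right) = 5 - 5 A$)
$L{\left(J,l \right)} = - \frac{2 \left(-5 + J\right)}{-1 + l}$ ($L{\left(J,l \right)} = - 2 \frac{J - 5}{l - 1} = - 2 \frac{-5 + J}{-1 + l} = - \frac{2 \left(-5 + J\right)}{-1 + l}$)
$\left(p{\left(-2,5 \right)} + 1 L{\left(4,-5 \right)}\right)^{2} = \left(\left(5 - 25\right) + 1 \frac{2 \left(5 - 4\right)}{-1 - 5}\right)^{2} = \left(\left(5 - 25\right) + 1 \frac{2 \left(5 - 4\right)}{-6}\right)^{2} = \left(-20 + 1 \cdot 2 \left(- \frac{1}{6}\right) 1\right)^{2} = \left(-20 + 1 \left(- \frac{1}{3}\right)\right)^{2} = \left(-20 - \frac{1}{3}\right)^{2} = \left(- \frac{61}{3}\right)^{2} = \frac{3721}{9}$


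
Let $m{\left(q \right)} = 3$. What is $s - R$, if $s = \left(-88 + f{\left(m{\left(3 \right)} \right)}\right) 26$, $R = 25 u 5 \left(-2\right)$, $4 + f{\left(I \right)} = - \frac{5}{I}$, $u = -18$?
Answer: $- \frac{20806}{3} \approx -6935.3$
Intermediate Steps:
$f{\left(I \right)} = -4 - \frac{5}{I}$
$R = 4500$ ($R = 25 \left(-18\right) 5 \left(-2\right) = \left(-450\right) \left(-10\right) = 4500$)
$s = - \frac{7306}{3}$ ($s = \left(-88 - \left(4 + \frac{5}{3}\right)\right) 26 = \left(-88 - \frac{17}{3}\right) 26 = \left(- \frac{281}{3}\right) 26 = - \frac{7306}{3} \approx -2435.3$)
$s - R = - \frac{7306}{3} - 4500 = - \frac{20806}{3}$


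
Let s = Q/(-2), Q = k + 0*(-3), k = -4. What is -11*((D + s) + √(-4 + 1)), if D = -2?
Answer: -11*I*√3 ≈ -19.053*I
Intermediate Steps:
Q = -4 (Q = -4 + 0*(-3) = -4 + 0 = -4)
s = 2 (s = -4/(-2) = -4*(-½) = 2)
-11*((D + s) + √(-4 + 1)) = -11*((-2 + 2) + √(-4 + 1)) = -11*(0 + √(-3)) = -11*(0 + I*√3) = -11*I*√3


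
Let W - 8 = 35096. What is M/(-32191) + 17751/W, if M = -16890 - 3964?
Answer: 1303481257/1130032864 ≈ 1.1535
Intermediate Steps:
M = -20854
W = 35104 (W = 8 + 35096 = 35104)
M/(-32191) + 17751/W = -20854/(-32191) + 17751/35104 = -20854*(-1/32191) + 17751*(1/35104) = 20854/32191 + 17751/35104 = 1303481257/1130032864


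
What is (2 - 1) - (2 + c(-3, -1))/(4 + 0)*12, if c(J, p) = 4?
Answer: -17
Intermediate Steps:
(2 - 1) - (2 + c(-3, -1))/(4 + 0)*12 = (2 - 1) - (2 + 4)/(4 + 0)*12 = 1 - 6/4*12 = 1 - 1*3/2*12 = 1 - 3/2*12 = 1 - 18 = -17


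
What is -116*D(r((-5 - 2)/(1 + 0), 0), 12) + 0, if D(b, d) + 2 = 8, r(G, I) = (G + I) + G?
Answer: -696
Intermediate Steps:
r(G, I) = I + 2*G
D(b, d) = 6 (D(b, d) = -2 + 8 = 6)
-116*D(r((-5 - 2)/(1 + 0), 0), 12) + 0 = -116*6 + 0 = -696 + 0 = -696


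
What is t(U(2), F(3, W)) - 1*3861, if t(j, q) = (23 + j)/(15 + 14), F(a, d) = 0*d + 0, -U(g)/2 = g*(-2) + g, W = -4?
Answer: -111942/29 ≈ -3860.1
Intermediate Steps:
U(g) = 2*g (U(g) = -2*(g*(-2) + g) = -2*(-2*g + g) = -(-2)*g = 2*g)
F(a, d) = 0 (F(a, d) = 0 + 0 = 0)
t(j, q) = 23/29 + j/29 (t(j, q) = (23 + j)/29 = (23 + j)*(1/29) = 23/29 + j/29)
t(U(2), F(3, W)) - 1*3861 = (23/29 + (2*2)/29) - 1*3861 = (23/29 + (1/29)*4) - 3861 = (23/29 + 4/29) - 3861 = 27/29 - 3861 = -111942/29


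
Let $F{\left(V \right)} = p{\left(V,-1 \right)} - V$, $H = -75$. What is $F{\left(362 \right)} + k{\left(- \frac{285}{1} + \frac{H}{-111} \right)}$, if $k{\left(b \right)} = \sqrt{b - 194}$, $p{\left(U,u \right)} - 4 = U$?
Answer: $4 + \frac{i \sqrt{654826}}{37} \approx 4.0 + 21.871 i$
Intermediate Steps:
$p{\left(U,u \right)} = 4 + U$
$F{\left(V \right)} = 4$ ($F{\left(V \right)} = \left(4 + V\right) - V = 4$)
$k{\left(b \right)} = \sqrt{-194 + b}$
$F{\left(362 \right)} + k{\left(- \frac{285}{1} + \frac{H}{-111} \right)} = 4 + \sqrt{-194 - \left(285 - \frac{25}{37}\right)} = 4 + \sqrt{-194 - \frac{10520}{37}} = 4 + \sqrt{- \frac{17698}{37}} = 4 + \frac{i \sqrt{654826}}{37}$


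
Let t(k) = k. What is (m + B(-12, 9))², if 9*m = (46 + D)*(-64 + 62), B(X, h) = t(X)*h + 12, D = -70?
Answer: 73984/9 ≈ 8220.4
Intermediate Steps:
B(X, h) = 12 + X*h (B(X, h) = X*h + 12 = 12 + X*h)
m = 16/3 (m = ((46 - 70)*(-64 + 62))/9 = (-24*(-2))/9 = (⅑)*48 = 16/3 ≈ 5.3333)
(m + B(-12, 9))² = (16/3 + (12 - 12*9))² = (16/3 + (12 - 108))² = (16/3 - 96)² = (-272/3)² = 73984/9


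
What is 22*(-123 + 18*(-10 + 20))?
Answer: 1254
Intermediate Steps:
22*(-123 + 18*(-10 + 20)) = 22*(-123 + 18*10) = 22*(-123 + 180) = 22*57 = 1254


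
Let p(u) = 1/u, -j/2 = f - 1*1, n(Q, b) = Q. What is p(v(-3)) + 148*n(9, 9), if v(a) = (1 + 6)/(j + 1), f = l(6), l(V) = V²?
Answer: 9255/7 ≈ 1322.1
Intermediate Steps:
f = 36 (f = 6² = 36)
j = -70 (j = -2*(36 - 1*1) = -2*(36 - 1) = -2*35 = -70)
v(a) = -7/69 (v(a) = (1 + 6)/(-70 + 1) = 7/(-69) = 7*(-1/69) = -7/69)
p(v(-3)) + 148*n(9, 9) = 1/(-7/69) + 148*9 = -69/7 + 1332 = 9255/7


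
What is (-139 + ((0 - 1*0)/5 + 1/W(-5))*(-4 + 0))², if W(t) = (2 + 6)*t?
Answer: 1929321/100 ≈ 19293.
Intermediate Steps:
W(t) = 8*t
(-139 + ((0 - 1*0)/5 + 1/W(-5))*(-4 + 0))² = (-139 + ((0 - 1*0)/5 + 1/(8*(-5)))*(-4 + 0))² = (-139 + ((0 + 0)*(⅕) + 1/(-40))*(-4))² = (-139 + (0*(⅕) + 1*(-1/40))*(-4))² = (-139 + (0 - 1/40)*(-4))² = (-139 - 1/40*(-4))² = (-139 + ⅒)² = (-1389/10)² = 1929321/100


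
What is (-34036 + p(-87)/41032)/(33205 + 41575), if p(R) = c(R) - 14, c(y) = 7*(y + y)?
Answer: -87285399/191773310 ≈ -0.45515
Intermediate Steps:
c(y) = 14*y (c(y) = 7*(2*y) = 14*y)
p(R) = -14 + 14*R (p(R) = 14*R - 14 = -14 + 14*R)
(-34036 + p(-87)/41032)/(33205 + 41575) = (-34036 + (-14 + 14*(-87))/41032)/(33205 + 41575) = (-34036 + (-14 - 1218)*(1/41032))/74780 = (-34036 - 1232*1/41032)*(1/74780) = (-34036 - 154/5129)*(1/74780) = -174570798/5129*1/74780 = -87285399/191773310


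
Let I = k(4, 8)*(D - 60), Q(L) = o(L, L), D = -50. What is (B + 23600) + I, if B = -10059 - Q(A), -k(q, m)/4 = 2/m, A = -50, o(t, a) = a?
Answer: 13701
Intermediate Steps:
Q(L) = L
k(q, m) = -8/m
I = 110 (I = (-8/8)*(-50 - 60) = -8*1/8*(-110) = -1*(-110) = 110)
B = -10009 (B = -10059 - 1*(-50) = -10059 + 50 = -10009)
(B + 23600) + I = (-10009 + 23600) + 110 = 13591 + 110 = 13701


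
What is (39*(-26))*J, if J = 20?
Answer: -20280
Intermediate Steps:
(39*(-26))*J = (39*(-26))*20 = -1014*20 = -20280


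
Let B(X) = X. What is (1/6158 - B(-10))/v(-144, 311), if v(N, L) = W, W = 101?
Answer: 61581/621958 ≈ 0.099012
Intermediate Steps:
v(N, L) = 101
(1/6158 - B(-10))/v(-144, 311) = (1/6158 - 1*(-10))/101 = (1/6158 + 10)*(1/101) = (61581/6158)*(1/101) = 61581/621958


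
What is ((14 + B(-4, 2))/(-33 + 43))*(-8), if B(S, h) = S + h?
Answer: -48/5 ≈ -9.6000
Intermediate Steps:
((14 + B(-4, 2))/(-33 + 43))*(-8) = ((14 + (-4 + 2))/(-33 + 43))*(-8) = ((14 - 2)/10)*(-8) = (12*(⅒))*(-8) = (6/5)*(-8) = -48/5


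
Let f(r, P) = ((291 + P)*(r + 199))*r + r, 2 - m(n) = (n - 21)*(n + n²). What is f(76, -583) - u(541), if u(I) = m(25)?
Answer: -6100126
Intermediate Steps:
m(n) = 2 - (-21 + n)*(n + n²) (m(n) = 2 - (n - 21)*(n + n²) = 2 - (-21 + n)*(n + n²))
f(r, P) = r + r*(199 + r)*(291 + P) (f(r, P) = ((291 + P)*(199 + r))*r + r = ((199 + r)*(291 + P))*r + r = r*(199 + r)*(291 + P) + r = r + r*(199 + r)*(291 + P))
u(I) = -2598 (u(I) = 2 - 1*25³ + 20*25² + 21*25 = 2 - 1*15625 + 20*625 + 525 = 2 - 15625 + 12500 + 525 = -2598)
f(76, -583) - u(541) = 76*(57910 + 199*(-583) + 291*76 - 583*76) - 1*(-2598) = 76*(57910 - 116017 + 22116 - 44308) + 2598 = 76*(-80299) + 2598 = -6102724 + 2598 = -6100126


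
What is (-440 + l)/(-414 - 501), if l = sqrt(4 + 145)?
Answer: 88/183 - sqrt(149)/915 ≈ 0.46753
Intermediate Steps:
l = sqrt(149) ≈ 12.207
(-440 + l)/(-414 - 501) = (-440 + sqrt(149))/(-414 - 501) = (-440 + sqrt(149))/(-915) = (-440 + sqrt(149))*(-1/915) = 88/183 - sqrt(149)/915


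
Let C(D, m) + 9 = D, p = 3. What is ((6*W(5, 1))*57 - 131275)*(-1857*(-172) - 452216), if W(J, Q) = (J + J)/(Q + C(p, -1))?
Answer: 17525738708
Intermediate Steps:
C(D, m) = -9 + D
W(J, Q) = 2*J/(-6 + Q) (W(J, Q) = (J + J)/(Q + (-9 + 3)) = (2*J)/(Q - 6) = (2*J)/(-6 + Q) = 2*J/(-6 + Q))
((6*W(5, 1))*57 - 131275)*(-1857*(-172) - 452216) = ((6*(2*5/(-6 + 1)))*57 - 131275)*(-1857*(-172) - 452216) = ((6*(2*5/(-5)))*57 - 131275)*(319404 - 452216) = ((6*(2*5*(-1/5)))*57 - 131275)*(-132812) = ((6*(-2))*57 - 131275)*(-132812) = (-12*57 - 131275)*(-132812) = (-684 - 131275)*(-132812) = -131959*(-132812) = 17525738708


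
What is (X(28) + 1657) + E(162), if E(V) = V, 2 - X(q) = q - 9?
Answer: 1802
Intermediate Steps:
X(q) = 11 - q (X(q) = 2 - (q - 9) = 2 - (-9 + q) = 2 + (9 - q) = 11 - q)
(X(28) + 1657) + E(162) = ((11 - 1*28) + 1657) + 162 = ((11 - 28) + 1657) + 162 = (-17 + 1657) + 162 = 1640 + 162 = 1802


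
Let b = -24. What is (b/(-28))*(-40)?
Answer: -240/7 ≈ -34.286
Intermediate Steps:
(b/(-28))*(-40) = (-24/(-28))*(-40) = -1/28*(-24)*(-40) = (6/7)*(-40) = -240/7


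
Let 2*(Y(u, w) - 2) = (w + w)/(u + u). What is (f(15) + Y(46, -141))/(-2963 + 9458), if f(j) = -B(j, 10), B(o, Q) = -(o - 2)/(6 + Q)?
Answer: 157/796720 ≈ 0.00019706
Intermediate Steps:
Y(u, w) = 2 + w/(2*u) (Y(u, w) = 2 + ((w + w)/(u + u))/2 = 2 + ((2*w)/((2*u)))/2 = 2 + ((2*w)*(1/(2*u)))/2 = 2 + (w/u)/2 = 2 + w/(2*u))
B(o, Q) = -(-2 + o)/(6 + Q)
f(j) = -⅛ + j/16 (f(j) = -(2 - j)/(6 + 10) = -(2 - j)/16 = -(⅛ - j/16) = -⅛ + j/16)
(f(15) + Y(46, -141))/(-2963 + 9458) = ((-⅛ + (1/16)*15) + (2 + (½)*(-141)/46))/(-2963 + 9458) = ((-⅛ + 15/16) + (2 + (½)*(-141)*(1/46)))/6495 = (13/16 + (2 - 141/92))*(1/6495) = (13/16 + 43/92)*(1/6495) = (471/368)*(1/6495) = 157/796720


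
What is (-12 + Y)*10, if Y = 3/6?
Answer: -115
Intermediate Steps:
Y = ½ (Y = 3*(⅙) = ½ ≈ 0.50000)
(-12 + Y)*10 = (-12 + ½)*10 = -23/2*10 = -115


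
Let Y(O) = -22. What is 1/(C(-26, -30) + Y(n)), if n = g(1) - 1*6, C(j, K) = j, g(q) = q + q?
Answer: -1/48 ≈ -0.020833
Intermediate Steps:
g(q) = 2*q
n = -4 (n = 2*1 - 1*6 = 2 - 6 = -4)
1/(C(-26, -30) + Y(n)) = 1/(-26 - 22) = 1/(-48) = -1/48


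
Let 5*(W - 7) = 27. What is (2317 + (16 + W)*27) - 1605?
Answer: 7394/5 ≈ 1478.8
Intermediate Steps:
W = 62/5 (W = 7 + (⅕)*27 = 7 + 27/5 = 62/5 ≈ 12.400)
(2317 + (16 + W)*27) - 1605 = (2317 + (16 + 62/5)*27) - 1605 = (2317 + (142/5)*27) - 1605 = (2317 + 3834/5) - 1605 = 15419/5 - 1605 = 7394/5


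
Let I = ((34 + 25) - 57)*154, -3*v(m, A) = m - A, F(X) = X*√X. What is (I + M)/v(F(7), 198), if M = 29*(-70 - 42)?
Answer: -1746360/38861 - 61740*√7/38861 ≈ -49.142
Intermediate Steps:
F(X) = X^(3/2)
v(m, A) = -m/3 + A/3 (v(m, A) = -(m - A)/3 = -m/3 + A/3)
I = 308 (I = (59 - 57)*154 = 2*154 = 308)
M = -3248 (M = 29*(-112) = -3248)
(I + M)/v(F(7), 198) = (308 - 3248)/(-7*√7/3 + (⅓)*198) = -2940/(-7*√7/3 + 66) = -2940/(66 - 7*√7/3)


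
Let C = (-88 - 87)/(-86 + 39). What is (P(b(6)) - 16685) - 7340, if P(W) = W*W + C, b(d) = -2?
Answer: -1128812/47 ≈ -24017.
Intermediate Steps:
C = 175/47 (C = -175/(-47) = -175*(-1/47) = 175/47 ≈ 3.7234)
P(W) = 175/47 + W**2 (P(W) = W*W + 175/47 = W**2 + 175/47 = 175/47 + W**2)
(P(b(6)) - 16685) - 7340 = ((175/47 + (-2)**2) - 16685) - 7340 = ((175/47 + 4) - 16685) - 7340 = (363/47 - 16685) - 7340 = -783832/47 - 7340 = -1128812/47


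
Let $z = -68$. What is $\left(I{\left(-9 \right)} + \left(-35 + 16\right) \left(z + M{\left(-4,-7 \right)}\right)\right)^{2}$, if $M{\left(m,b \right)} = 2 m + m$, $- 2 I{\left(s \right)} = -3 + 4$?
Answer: $\frac{9235521}{4} \approx 2.3089 \cdot 10^{6}$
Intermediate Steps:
$I{\left(s \right)} = - \frac{1}{2}$ ($I{\left(s \right)} = - \frac{-3 + 4}{2} = \left(- \frac{1}{2}\right) 1 = - \frac{1}{2}$)
$M{\left(m,b \right)} = 3 m$
$\left(I{\left(-9 \right)} + \left(-35 + 16\right) \left(z + M{\left(-4,-7 \right)}\right)\right)^{2} = \left(- \frac{1}{2} + \left(-35 + 16\right) \left(-68 + 3 \left(-4\right)\right)\right)^{2} = \left(- \frac{1}{2} - 19 \left(-68 - 12\right)\right)^{2} = \left(- \frac{1}{2} - -1520\right)^{2} = \left(- \frac{1}{2} + 1520\right)^{2} = \left(\frac{3039}{2}\right)^{2} = \frac{9235521}{4}$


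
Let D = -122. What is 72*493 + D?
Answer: 35374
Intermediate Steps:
72*493 + D = 72*493 - 122 = 35496 - 122 = 35374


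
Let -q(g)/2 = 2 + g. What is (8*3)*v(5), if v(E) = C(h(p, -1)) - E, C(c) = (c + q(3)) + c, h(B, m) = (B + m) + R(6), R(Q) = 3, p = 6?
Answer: 24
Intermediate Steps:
q(g) = -4 - 2*g (q(g) = -2*(2 + g) = -4 - 2*g)
h(B, m) = 3 + B + m (h(B, m) = (B + m) + 3 = 3 + B + m)
C(c) = -10 + 2*c (C(c) = (c + (-4 - 2*3)) + c = (c + (-4 - 6)) + c = (c - 10) + c = (-10 + c) + c = -10 + 2*c)
v(E) = 6 - E (v(E) = (-10 + 2*(3 + 6 - 1)) - E = (-10 + 2*8) - E = (-10 + 16) - E = 6 - E)
(8*3)*v(5) = (8*3)*(6 - 1*5) = 24*(6 - 5) = 24*1 = 24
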